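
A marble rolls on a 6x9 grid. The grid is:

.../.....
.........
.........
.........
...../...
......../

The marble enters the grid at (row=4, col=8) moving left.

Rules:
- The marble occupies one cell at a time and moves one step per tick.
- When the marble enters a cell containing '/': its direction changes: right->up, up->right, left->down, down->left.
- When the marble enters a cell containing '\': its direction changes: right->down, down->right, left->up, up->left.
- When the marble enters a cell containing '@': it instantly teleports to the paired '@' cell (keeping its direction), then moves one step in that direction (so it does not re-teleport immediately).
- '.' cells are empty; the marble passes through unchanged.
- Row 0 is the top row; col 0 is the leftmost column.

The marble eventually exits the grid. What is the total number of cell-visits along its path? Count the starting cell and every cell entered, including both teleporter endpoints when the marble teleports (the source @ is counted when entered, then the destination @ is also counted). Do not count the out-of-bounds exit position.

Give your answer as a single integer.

Step 1: enter (4,8), '.' pass, move left to (4,7)
Step 2: enter (4,7), '.' pass, move left to (4,6)
Step 3: enter (4,6), '.' pass, move left to (4,5)
Step 4: enter (4,5), '/' deflects left->down, move down to (5,5)
Step 5: enter (5,5), '.' pass, move down to (6,5)
Step 6: at (6,5) — EXIT via bottom edge, pos 5
Path length (cell visits): 5

Answer: 5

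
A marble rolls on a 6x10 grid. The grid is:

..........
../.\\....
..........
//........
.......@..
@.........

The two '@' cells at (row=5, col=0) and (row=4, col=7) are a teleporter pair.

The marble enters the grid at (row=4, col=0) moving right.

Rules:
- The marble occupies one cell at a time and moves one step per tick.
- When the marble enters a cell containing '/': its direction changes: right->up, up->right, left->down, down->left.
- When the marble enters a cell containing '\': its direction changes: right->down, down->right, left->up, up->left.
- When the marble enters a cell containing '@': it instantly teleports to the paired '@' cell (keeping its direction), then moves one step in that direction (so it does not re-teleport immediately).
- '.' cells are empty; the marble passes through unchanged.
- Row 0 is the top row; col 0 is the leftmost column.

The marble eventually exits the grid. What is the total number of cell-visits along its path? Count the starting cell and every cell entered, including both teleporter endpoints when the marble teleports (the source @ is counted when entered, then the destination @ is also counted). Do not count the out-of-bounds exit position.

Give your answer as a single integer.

Answer: 18

Derivation:
Step 1: enter (4,0), '.' pass, move right to (4,1)
Step 2: enter (4,1), '.' pass, move right to (4,2)
Step 3: enter (4,2), '.' pass, move right to (4,3)
Step 4: enter (4,3), '.' pass, move right to (4,4)
Step 5: enter (4,4), '.' pass, move right to (4,5)
Step 6: enter (4,5), '.' pass, move right to (4,6)
Step 7: enter (4,6), '.' pass, move right to (4,7)
Step 8: enter (4,7), '@' teleport (4,7)->(5,0), also enter (5,0), move right to (5,1)
Step 9: enter (5,1), '.' pass, move right to (5,2)
Step 10: enter (5,2), '.' pass, move right to (5,3)
Step 11: enter (5,3), '.' pass, move right to (5,4)
Step 12: enter (5,4), '.' pass, move right to (5,5)
Step 13: enter (5,5), '.' pass, move right to (5,6)
Step 14: enter (5,6), '.' pass, move right to (5,7)
Step 15: enter (5,7), '.' pass, move right to (5,8)
Step 16: enter (5,8), '.' pass, move right to (5,9)
Step 17: enter (5,9), '.' pass, move right to (5,10)
Step 18: at (5,10) — EXIT via right edge, pos 5
Path length (cell visits): 18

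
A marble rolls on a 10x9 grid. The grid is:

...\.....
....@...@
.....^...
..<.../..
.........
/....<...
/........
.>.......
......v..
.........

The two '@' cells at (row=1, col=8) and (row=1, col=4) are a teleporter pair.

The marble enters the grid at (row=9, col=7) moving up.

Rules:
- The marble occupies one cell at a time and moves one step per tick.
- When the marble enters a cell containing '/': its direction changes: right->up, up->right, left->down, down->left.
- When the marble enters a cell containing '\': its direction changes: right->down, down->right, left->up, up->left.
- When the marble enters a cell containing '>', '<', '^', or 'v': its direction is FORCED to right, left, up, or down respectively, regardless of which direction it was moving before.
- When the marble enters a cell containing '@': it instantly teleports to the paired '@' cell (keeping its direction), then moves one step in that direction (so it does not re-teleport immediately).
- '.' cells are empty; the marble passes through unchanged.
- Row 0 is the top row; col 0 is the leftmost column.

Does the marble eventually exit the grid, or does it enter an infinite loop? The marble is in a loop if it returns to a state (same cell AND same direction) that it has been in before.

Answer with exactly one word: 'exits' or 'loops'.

Step 1: enter (9,7), '.' pass, move up to (8,7)
Step 2: enter (8,7), '.' pass, move up to (7,7)
Step 3: enter (7,7), '.' pass, move up to (6,7)
Step 4: enter (6,7), '.' pass, move up to (5,7)
Step 5: enter (5,7), '.' pass, move up to (4,7)
Step 6: enter (4,7), '.' pass, move up to (3,7)
Step 7: enter (3,7), '.' pass, move up to (2,7)
Step 8: enter (2,7), '.' pass, move up to (1,7)
Step 9: enter (1,7), '.' pass, move up to (0,7)
Step 10: enter (0,7), '.' pass, move up to (-1,7)
Step 11: at (-1,7) — EXIT via top edge, pos 7

Answer: exits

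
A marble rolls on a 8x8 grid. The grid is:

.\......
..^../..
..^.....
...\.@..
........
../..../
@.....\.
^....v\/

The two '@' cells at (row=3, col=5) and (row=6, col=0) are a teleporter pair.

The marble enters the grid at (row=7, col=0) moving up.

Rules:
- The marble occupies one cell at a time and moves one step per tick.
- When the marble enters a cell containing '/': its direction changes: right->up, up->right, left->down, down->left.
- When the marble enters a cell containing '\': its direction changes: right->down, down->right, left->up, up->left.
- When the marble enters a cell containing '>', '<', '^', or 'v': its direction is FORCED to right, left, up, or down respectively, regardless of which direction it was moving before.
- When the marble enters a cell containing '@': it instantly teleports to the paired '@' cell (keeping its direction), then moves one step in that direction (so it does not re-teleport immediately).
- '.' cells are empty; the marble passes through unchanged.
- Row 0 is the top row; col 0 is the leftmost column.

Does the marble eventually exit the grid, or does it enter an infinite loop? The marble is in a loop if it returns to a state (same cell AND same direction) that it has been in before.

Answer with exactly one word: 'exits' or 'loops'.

Step 1: enter (7,0), '^' forces up->up, move up to (6,0)
Step 2: enter (6,0), '@' teleport (6,0)->(3,5), also enter (3,5), move up to (2,5)
Step 3: enter (2,5), '.' pass, move up to (1,5)
Step 4: enter (1,5), '/' deflects up->right, move right to (1,6)
Step 5: enter (1,6), '.' pass, move right to (1,7)
Step 6: enter (1,7), '.' pass, move right to (1,8)
Step 7: at (1,8) — EXIT via right edge, pos 1

Answer: exits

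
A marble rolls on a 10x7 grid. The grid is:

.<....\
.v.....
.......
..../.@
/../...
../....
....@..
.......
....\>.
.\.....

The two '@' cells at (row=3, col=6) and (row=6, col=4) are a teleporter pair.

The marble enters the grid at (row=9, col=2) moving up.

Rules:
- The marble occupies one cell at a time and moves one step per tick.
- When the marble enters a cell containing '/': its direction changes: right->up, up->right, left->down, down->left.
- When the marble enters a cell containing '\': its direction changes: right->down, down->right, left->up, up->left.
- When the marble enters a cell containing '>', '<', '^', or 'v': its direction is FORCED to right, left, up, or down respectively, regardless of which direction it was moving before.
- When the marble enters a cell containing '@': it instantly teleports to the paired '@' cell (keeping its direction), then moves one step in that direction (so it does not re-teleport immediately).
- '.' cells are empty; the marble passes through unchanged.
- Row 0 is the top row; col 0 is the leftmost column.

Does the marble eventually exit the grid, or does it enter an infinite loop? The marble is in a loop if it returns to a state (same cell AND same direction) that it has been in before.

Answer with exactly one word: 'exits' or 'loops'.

Answer: exits

Derivation:
Step 1: enter (9,2), '.' pass, move up to (8,2)
Step 2: enter (8,2), '.' pass, move up to (7,2)
Step 3: enter (7,2), '.' pass, move up to (6,2)
Step 4: enter (6,2), '.' pass, move up to (5,2)
Step 5: enter (5,2), '/' deflects up->right, move right to (5,3)
Step 6: enter (5,3), '.' pass, move right to (5,4)
Step 7: enter (5,4), '.' pass, move right to (5,5)
Step 8: enter (5,5), '.' pass, move right to (5,6)
Step 9: enter (5,6), '.' pass, move right to (5,7)
Step 10: at (5,7) — EXIT via right edge, pos 5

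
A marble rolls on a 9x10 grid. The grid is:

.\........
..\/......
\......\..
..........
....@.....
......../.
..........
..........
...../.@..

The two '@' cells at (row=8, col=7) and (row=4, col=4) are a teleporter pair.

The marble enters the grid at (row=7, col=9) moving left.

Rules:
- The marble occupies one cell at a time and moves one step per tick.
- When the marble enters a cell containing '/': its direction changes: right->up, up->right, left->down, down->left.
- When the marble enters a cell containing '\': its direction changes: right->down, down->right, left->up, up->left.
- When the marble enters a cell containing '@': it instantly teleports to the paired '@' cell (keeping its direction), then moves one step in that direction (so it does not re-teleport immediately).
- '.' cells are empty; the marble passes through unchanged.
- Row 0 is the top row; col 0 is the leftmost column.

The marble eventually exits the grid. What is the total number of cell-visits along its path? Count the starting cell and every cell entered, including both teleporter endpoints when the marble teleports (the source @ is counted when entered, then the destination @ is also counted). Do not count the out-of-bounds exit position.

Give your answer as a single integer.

Step 1: enter (7,9), '.' pass, move left to (7,8)
Step 2: enter (7,8), '.' pass, move left to (7,7)
Step 3: enter (7,7), '.' pass, move left to (7,6)
Step 4: enter (7,6), '.' pass, move left to (7,5)
Step 5: enter (7,5), '.' pass, move left to (7,4)
Step 6: enter (7,4), '.' pass, move left to (7,3)
Step 7: enter (7,3), '.' pass, move left to (7,2)
Step 8: enter (7,2), '.' pass, move left to (7,1)
Step 9: enter (7,1), '.' pass, move left to (7,0)
Step 10: enter (7,0), '.' pass, move left to (7,-1)
Step 11: at (7,-1) — EXIT via left edge, pos 7
Path length (cell visits): 10

Answer: 10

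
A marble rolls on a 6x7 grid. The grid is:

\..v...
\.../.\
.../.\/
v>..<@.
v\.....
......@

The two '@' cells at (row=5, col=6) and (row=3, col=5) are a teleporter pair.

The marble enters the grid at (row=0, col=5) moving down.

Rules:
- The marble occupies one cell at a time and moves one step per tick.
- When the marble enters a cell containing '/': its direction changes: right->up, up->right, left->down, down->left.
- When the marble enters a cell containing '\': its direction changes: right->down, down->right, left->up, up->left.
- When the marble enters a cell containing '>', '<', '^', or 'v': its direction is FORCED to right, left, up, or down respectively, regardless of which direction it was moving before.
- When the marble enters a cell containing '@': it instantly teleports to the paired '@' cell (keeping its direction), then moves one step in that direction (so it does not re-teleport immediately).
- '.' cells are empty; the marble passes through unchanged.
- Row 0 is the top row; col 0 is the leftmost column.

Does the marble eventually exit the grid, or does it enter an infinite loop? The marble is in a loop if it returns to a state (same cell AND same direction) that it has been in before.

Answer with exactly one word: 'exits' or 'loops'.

Answer: loops

Derivation:
Step 1: enter (0,5), '.' pass, move down to (1,5)
Step 2: enter (1,5), '.' pass, move down to (2,5)
Step 3: enter (2,5), '\' deflects down->right, move right to (2,6)
Step 4: enter (2,6), '/' deflects right->up, move up to (1,6)
Step 5: enter (1,6), '\' deflects up->left, move left to (1,5)
Step 6: enter (1,5), '.' pass, move left to (1,4)
Step 7: enter (1,4), '/' deflects left->down, move down to (2,4)
Step 8: enter (2,4), '.' pass, move down to (3,4)
Step 9: enter (3,4), '<' forces down->left, move left to (3,3)
Step 10: enter (3,3), '.' pass, move left to (3,2)
Step 11: enter (3,2), '.' pass, move left to (3,1)
Step 12: enter (3,1), '>' forces left->right, move right to (3,2)
Step 13: enter (3,2), '.' pass, move right to (3,3)
Step 14: enter (3,3), '.' pass, move right to (3,4)
Step 15: enter (3,4), '<' forces right->left, move left to (3,3)
Step 16: at (3,3) dir=left — LOOP DETECTED (seen before)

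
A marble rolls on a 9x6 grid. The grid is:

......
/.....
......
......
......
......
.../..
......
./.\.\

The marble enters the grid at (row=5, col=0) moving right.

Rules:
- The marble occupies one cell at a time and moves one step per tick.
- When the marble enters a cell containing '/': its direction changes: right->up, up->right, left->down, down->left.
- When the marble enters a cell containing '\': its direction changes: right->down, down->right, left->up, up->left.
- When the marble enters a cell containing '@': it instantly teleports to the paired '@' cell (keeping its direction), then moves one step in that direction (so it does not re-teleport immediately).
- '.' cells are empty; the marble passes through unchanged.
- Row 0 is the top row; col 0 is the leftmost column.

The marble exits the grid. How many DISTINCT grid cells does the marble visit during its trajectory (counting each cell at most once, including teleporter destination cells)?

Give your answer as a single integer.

Answer: 6

Derivation:
Step 1: enter (5,0), '.' pass, move right to (5,1)
Step 2: enter (5,1), '.' pass, move right to (5,2)
Step 3: enter (5,2), '.' pass, move right to (5,3)
Step 4: enter (5,3), '.' pass, move right to (5,4)
Step 5: enter (5,4), '.' pass, move right to (5,5)
Step 6: enter (5,5), '.' pass, move right to (5,6)
Step 7: at (5,6) — EXIT via right edge, pos 5
Distinct cells visited: 6 (path length 6)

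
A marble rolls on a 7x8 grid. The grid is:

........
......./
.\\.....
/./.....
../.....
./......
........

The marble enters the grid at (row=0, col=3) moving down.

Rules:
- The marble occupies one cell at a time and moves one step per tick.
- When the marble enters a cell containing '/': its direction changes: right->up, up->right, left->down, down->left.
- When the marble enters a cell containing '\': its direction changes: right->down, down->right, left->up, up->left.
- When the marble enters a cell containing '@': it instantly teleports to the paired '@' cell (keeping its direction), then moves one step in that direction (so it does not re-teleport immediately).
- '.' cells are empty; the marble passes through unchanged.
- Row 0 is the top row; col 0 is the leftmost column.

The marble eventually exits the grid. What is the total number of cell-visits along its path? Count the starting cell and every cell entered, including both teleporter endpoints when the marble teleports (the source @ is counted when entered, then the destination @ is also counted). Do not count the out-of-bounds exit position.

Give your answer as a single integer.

Answer: 7

Derivation:
Step 1: enter (0,3), '.' pass, move down to (1,3)
Step 2: enter (1,3), '.' pass, move down to (2,3)
Step 3: enter (2,3), '.' pass, move down to (3,3)
Step 4: enter (3,3), '.' pass, move down to (4,3)
Step 5: enter (4,3), '.' pass, move down to (5,3)
Step 6: enter (5,3), '.' pass, move down to (6,3)
Step 7: enter (6,3), '.' pass, move down to (7,3)
Step 8: at (7,3) — EXIT via bottom edge, pos 3
Path length (cell visits): 7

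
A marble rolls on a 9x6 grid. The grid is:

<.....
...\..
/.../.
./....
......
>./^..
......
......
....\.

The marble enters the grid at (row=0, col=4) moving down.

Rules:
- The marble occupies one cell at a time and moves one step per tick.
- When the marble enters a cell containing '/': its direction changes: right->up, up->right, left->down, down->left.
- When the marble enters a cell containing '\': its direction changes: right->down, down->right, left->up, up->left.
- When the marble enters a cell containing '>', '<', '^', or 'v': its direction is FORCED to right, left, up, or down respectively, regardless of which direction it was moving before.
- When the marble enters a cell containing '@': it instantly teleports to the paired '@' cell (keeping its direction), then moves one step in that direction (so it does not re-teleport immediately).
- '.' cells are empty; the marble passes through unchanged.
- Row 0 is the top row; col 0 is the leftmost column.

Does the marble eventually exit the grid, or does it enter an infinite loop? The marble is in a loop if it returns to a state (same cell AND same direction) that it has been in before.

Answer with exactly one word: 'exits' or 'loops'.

Answer: exits

Derivation:
Step 1: enter (0,4), '.' pass, move down to (1,4)
Step 2: enter (1,4), '.' pass, move down to (2,4)
Step 3: enter (2,4), '/' deflects down->left, move left to (2,3)
Step 4: enter (2,3), '.' pass, move left to (2,2)
Step 5: enter (2,2), '.' pass, move left to (2,1)
Step 6: enter (2,1), '.' pass, move left to (2,0)
Step 7: enter (2,0), '/' deflects left->down, move down to (3,0)
Step 8: enter (3,0), '.' pass, move down to (4,0)
Step 9: enter (4,0), '.' pass, move down to (5,0)
Step 10: enter (5,0), '>' forces down->right, move right to (5,1)
Step 11: enter (5,1), '.' pass, move right to (5,2)
Step 12: enter (5,2), '/' deflects right->up, move up to (4,2)
Step 13: enter (4,2), '.' pass, move up to (3,2)
Step 14: enter (3,2), '.' pass, move up to (2,2)
Step 15: enter (2,2), '.' pass, move up to (1,2)
Step 16: enter (1,2), '.' pass, move up to (0,2)
Step 17: enter (0,2), '.' pass, move up to (-1,2)
Step 18: at (-1,2) — EXIT via top edge, pos 2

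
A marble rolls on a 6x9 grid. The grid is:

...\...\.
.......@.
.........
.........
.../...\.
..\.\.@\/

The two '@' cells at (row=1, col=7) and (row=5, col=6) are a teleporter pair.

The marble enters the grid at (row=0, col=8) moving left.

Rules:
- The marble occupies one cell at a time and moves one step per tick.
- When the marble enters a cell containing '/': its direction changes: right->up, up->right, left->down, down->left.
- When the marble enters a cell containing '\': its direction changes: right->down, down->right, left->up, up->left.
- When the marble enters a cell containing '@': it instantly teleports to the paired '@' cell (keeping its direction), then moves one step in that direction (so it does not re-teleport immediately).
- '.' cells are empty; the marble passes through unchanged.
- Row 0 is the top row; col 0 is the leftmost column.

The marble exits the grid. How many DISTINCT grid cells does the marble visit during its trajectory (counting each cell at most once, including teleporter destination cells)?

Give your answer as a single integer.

Answer: 2

Derivation:
Step 1: enter (0,8), '.' pass, move left to (0,7)
Step 2: enter (0,7), '\' deflects left->up, move up to (-1,7)
Step 3: at (-1,7) — EXIT via top edge, pos 7
Distinct cells visited: 2 (path length 2)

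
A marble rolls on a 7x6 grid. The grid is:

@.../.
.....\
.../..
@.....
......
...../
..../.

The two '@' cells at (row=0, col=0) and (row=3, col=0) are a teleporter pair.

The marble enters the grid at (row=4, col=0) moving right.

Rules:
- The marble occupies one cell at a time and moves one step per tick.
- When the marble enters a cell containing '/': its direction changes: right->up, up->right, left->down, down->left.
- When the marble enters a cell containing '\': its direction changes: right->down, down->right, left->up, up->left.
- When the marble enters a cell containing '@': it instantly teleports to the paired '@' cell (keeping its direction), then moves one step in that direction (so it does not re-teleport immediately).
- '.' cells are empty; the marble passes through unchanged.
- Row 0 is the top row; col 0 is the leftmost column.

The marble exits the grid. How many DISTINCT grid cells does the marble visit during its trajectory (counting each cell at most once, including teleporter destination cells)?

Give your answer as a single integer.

Step 1: enter (4,0), '.' pass, move right to (4,1)
Step 2: enter (4,1), '.' pass, move right to (4,2)
Step 3: enter (4,2), '.' pass, move right to (4,3)
Step 4: enter (4,3), '.' pass, move right to (4,4)
Step 5: enter (4,4), '.' pass, move right to (4,5)
Step 6: enter (4,5), '.' pass, move right to (4,6)
Step 7: at (4,6) — EXIT via right edge, pos 4
Distinct cells visited: 6 (path length 6)

Answer: 6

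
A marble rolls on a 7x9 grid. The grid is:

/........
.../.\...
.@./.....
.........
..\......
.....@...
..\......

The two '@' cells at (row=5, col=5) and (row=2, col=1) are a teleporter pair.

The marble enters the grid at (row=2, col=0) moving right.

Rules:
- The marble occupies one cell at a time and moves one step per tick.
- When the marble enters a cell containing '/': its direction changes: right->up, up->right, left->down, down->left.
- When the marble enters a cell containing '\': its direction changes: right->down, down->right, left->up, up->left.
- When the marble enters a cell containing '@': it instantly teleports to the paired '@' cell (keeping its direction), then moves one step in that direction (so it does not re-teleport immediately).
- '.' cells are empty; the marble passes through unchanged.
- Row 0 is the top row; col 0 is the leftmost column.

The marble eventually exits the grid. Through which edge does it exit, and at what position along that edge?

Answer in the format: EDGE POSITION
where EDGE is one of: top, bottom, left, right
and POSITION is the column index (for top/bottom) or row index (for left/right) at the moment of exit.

Step 1: enter (2,0), '.' pass, move right to (2,1)
Step 2: enter (2,1), '@' teleport (2,1)->(5,5), also enter (5,5), move right to (5,6)
Step 3: enter (5,6), '.' pass, move right to (5,7)
Step 4: enter (5,7), '.' pass, move right to (5,8)
Step 5: enter (5,8), '.' pass, move right to (5,9)
Step 6: at (5,9) — EXIT via right edge, pos 5

Answer: right 5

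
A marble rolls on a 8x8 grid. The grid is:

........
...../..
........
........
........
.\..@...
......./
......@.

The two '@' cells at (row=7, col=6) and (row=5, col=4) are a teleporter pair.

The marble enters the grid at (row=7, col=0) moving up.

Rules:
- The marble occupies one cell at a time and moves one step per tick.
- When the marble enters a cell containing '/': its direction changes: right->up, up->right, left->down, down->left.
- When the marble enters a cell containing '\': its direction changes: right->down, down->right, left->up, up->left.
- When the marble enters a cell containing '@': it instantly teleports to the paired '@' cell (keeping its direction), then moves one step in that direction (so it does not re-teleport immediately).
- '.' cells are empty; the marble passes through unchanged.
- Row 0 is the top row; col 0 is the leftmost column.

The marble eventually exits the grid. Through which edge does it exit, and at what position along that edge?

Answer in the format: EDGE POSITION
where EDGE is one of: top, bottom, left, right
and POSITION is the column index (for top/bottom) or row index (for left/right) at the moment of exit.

Answer: top 0

Derivation:
Step 1: enter (7,0), '.' pass, move up to (6,0)
Step 2: enter (6,0), '.' pass, move up to (5,0)
Step 3: enter (5,0), '.' pass, move up to (4,0)
Step 4: enter (4,0), '.' pass, move up to (3,0)
Step 5: enter (3,0), '.' pass, move up to (2,0)
Step 6: enter (2,0), '.' pass, move up to (1,0)
Step 7: enter (1,0), '.' pass, move up to (0,0)
Step 8: enter (0,0), '.' pass, move up to (-1,0)
Step 9: at (-1,0) — EXIT via top edge, pos 0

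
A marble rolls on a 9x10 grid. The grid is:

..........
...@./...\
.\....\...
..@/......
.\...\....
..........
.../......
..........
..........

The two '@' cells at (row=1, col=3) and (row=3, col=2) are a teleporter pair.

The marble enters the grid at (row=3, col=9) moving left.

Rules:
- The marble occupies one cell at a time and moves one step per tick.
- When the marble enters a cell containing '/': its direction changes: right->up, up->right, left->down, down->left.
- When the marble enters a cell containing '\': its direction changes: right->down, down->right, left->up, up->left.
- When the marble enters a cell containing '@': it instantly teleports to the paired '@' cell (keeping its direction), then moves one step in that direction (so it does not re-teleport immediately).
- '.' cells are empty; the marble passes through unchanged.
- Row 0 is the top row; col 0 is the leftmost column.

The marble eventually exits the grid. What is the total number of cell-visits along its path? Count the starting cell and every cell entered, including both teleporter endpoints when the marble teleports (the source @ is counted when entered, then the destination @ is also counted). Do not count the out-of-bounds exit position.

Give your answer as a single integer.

Answer: 13

Derivation:
Step 1: enter (3,9), '.' pass, move left to (3,8)
Step 2: enter (3,8), '.' pass, move left to (3,7)
Step 3: enter (3,7), '.' pass, move left to (3,6)
Step 4: enter (3,6), '.' pass, move left to (3,5)
Step 5: enter (3,5), '.' pass, move left to (3,4)
Step 6: enter (3,4), '.' pass, move left to (3,3)
Step 7: enter (3,3), '/' deflects left->down, move down to (4,3)
Step 8: enter (4,3), '.' pass, move down to (5,3)
Step 9: enter (5,3), '.' pass, move down to (6,3)
Step 10: enter (6,3), '/' deflects down->left, move left to (6,2)
Step 11: enter (6,2), '.' pass, move left to (6,1)
Step 12: enter (6,1), '.' pass, move left to (6,0)
Step 13: enter (6,0), '.' pass, move left to (6,-1)
Step 14: at (6,-1) — EXIT via left edge, pos 6
Path length (cell visits): 13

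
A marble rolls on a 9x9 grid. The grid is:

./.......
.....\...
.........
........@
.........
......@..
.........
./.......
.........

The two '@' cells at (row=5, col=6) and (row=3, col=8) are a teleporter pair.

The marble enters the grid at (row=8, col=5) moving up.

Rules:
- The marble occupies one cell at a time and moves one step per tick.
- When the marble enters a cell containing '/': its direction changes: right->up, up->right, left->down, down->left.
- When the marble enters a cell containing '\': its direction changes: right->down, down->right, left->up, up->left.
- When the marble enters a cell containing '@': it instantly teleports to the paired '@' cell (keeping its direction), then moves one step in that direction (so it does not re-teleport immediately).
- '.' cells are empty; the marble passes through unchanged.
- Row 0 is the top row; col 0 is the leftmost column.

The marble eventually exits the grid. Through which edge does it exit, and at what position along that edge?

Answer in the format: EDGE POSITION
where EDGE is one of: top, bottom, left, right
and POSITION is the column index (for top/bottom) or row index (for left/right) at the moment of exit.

Answer: left 1

Derivation:
Step 1: enter (8,5), '.' pass, move up to (7,5)
Step 2: enter (7,5), '.' pass, move up to (6,5)
Step 3: enter (6,5), '.' pass, move up to (5,5)
Step 4: enter (5,5), '.' pass, move up to (4,5)
Step 5: enter (4,5), '.' pass, move up to (3,5)
Step 6: enter (3,5), '.' pass, move up to (2,5)
Step 7: enter (2,5), '.' pass, move up to (1,5)
Step 8: enter (1,5), '\' deflects up->left, move left to (1,4)
Step 9: enter (1,4), '.' pass, move left to (1,3)
Step 10: enter (1,3), '.' pass, move left to (1,2)
Step 11: enter (1,2), '.' pass, move left to (1,1)
Step 12: enter (1,1), '.' pass, move left to (1,0)
Step 13: enter (1,0), '.' pass, move left to (1,-1)
Step 14: at (1,-1) — EXIT via left edge, pos 1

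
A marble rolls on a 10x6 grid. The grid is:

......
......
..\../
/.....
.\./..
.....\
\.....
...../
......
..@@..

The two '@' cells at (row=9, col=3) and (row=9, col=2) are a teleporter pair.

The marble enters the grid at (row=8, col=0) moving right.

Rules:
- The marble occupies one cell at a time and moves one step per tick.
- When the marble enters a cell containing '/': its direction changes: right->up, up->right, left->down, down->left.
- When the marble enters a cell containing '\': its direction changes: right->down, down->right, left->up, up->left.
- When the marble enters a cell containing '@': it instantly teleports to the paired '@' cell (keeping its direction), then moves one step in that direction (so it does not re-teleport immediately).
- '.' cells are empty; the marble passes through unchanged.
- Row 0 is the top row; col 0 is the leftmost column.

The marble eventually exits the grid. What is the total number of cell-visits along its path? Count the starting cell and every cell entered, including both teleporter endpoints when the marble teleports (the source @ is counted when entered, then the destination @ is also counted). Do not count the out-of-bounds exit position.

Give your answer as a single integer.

Answer: 6

Derivation:
Step 1: enter (8,0), '.' pass, move right to (8,1)
Step 2: enter (8,1), '.' pass, move right to (8,2)
Step 3: enter (8,2), '.' pass, move right to (8,3)
Step 4: enter (8,3), '.' pass, move right to (8,4)
Step 5: enter (8,4), '.' pass, move right to (8,5)
Step 6: enter (8,5), '.' pass, move right to (8,6)
Step 7: at (8,6) — EXIT via right edge, pos 8
Path length (cell visits): 6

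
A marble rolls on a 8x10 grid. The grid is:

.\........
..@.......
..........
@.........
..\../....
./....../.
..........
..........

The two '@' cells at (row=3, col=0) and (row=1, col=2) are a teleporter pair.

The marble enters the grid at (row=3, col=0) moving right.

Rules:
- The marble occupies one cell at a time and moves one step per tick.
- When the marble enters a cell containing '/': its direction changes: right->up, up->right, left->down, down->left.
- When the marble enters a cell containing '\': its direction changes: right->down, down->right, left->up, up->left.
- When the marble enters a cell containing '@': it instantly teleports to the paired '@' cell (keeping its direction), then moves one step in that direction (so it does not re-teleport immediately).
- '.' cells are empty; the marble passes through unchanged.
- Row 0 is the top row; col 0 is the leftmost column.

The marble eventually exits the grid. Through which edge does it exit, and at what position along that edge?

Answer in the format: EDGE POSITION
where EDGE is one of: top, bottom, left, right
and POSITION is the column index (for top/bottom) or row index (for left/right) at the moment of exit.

Answer: right 1

Derivation:
Step 1: enter (3,0), '@' teleport (3,0)->(1,2), also enter (1,2), move right to (1,3)
Step 2: enter (1,3), '.' pass, move right to (1,4)
Step 3: enter (1,4), '.' pass, move right to (1,5)
Step 4: enter (1,5), '.' pass, move right to (1,6)
Step 5: enter (1,6), '.' pass, move right to (1,7)
Step 6: enter (1,7), '.' pass, move right to (1,8)
Step 7: enter (1,8), '.' pass, move right to (1,9)
Step 8: enter (1,9), '.' pass, move right to (1,10)
Step 9: at (1,10) — EXIT via right edge, pos 1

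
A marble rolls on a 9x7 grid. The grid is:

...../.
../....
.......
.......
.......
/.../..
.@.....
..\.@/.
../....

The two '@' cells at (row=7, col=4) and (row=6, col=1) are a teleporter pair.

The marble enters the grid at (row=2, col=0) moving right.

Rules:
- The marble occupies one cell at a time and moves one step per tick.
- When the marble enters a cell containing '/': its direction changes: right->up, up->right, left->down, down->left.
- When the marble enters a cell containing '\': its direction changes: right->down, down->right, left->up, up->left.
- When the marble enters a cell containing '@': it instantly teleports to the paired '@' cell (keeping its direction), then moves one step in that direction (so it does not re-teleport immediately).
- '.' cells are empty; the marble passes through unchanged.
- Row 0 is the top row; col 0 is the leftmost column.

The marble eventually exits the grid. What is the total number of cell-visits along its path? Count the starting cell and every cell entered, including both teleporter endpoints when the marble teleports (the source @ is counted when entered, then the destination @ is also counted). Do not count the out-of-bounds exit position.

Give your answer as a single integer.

Step 1: enter (2,0), '.' pass, move right to (2,1)
Step 2: enter (2,1), '.' pass, move right to (2,2)
Step 3: enter (2,2), '.' pass, move right to (2,3)
Step 4: enter (2,3), '.' pass, move right to (2,4)
Step 5: enter (2,4), '.' pass, move right to (2,5)
Step 6: enter (2,5), '.' pass, move right to (2,6)
Step 7: enter (2,6), '.' pass, move right to (2,7)
Step 8: at (2,7) — EXIT via right edge, pos 2
Path length (cell visits): 7

Answer: 7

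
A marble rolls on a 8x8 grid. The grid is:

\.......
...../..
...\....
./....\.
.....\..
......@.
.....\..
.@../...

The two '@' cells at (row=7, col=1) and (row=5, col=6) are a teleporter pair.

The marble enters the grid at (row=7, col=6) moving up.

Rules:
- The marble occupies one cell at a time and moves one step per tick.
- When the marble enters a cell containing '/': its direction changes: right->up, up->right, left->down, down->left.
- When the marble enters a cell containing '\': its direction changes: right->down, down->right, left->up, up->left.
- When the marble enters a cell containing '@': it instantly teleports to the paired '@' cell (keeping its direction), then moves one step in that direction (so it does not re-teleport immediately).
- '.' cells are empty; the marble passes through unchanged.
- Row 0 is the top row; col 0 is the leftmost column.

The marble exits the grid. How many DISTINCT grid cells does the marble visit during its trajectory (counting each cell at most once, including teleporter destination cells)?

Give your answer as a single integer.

Answer: 14

Derivation:
Step 1: enter (7,6), '.' pass, move up to (6,6)
Step 2: enter (6,6), '.' pass, move up to (5,6)
Step 3: enter (5,6), '@' teleport (5,6)->(7,1), also enter (7,1), move up to (6,1)
Step 4: enter (6,1), '.' pass, move up to (5,1)
Step 5: enter (5,1), '.' pass, move up to (4,1)
Step 6: enter (4,1), '.' pass, move up to (3,1)
Step 7: enter (3,1), '/' deflects up->right, move right to (3,2)
Step 8: enter (3,2), '.' pass, move right to (3,3)
Step 9: enter (3,3), '.' pass, move right to (3,4)
Step 10: enter (3,4), '.' pass, move right to (3,5)
Step 11: enter (3,5), '.' pass, move right to (3,6)
Step 12: enter (3,6), '\' deflects right->down, move down to (4,6)
Step 13: enter (4,6), '.' pass, move down to (5,6)
Step 14: enter (5,6), '@' teleport (5,6)->(7,1), also enter (7,1), move down to (8,1)
Step 15: at (8,1) — EXIT via bottom edge, pos 1
Distinct cells visited: 14 (path length 16)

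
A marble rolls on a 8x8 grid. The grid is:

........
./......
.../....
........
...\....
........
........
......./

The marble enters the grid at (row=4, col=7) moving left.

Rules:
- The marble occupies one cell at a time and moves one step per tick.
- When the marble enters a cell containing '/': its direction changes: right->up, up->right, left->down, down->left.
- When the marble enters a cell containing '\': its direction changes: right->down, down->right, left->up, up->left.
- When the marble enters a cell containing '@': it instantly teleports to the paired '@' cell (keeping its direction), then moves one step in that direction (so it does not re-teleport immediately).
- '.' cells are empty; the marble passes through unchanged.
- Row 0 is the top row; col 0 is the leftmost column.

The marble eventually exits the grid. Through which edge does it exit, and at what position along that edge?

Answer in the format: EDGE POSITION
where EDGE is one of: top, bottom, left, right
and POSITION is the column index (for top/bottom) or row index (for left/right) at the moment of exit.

Answer: right 2

Derivation:
Step 1: enter (4,7), '.' pass, move left to (4,6)
Step 2: enter (4,6), '.' pass, move left to (4,5)
Step 3: enter (4,5), '.' pass, move left to (4,4)
Step 4: enter (4,4), '.' pass, move left to (4,3)
Step 5: enter (4,3), '\' deflects left->up, move up to (3,3)
Step 6: enter (3,3), '.' pass, move up to (2,3)
Step 7: enter (2,3), '/' deflects up->right, move right to (2,4)
Step 8: enter (2,4), '.' pass, move right to (2,5)
Step 9: enter (2,5), '.' pass, move right to (2,6)
Step 10: enter (2,6), '.' pass, move right to (2,7)
Step 11: enter (2,7), '.' pass, move right to (2,8)
Step 12: at (2,8) — EXIT via right edge, pos 2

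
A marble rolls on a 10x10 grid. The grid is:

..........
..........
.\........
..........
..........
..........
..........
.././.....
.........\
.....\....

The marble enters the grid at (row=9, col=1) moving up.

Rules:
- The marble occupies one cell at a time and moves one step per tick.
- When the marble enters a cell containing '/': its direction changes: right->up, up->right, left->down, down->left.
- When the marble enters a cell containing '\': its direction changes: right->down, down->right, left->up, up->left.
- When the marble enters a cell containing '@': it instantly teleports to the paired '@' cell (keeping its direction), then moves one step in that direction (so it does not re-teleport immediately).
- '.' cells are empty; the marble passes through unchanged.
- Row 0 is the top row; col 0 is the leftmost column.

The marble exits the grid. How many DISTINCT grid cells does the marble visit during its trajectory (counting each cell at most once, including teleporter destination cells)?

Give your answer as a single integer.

Answer: 9

Derivation:
Step 1: enter (9,1), '.' pass, move up to (8,1)
Step 2: enter (8,1), '.' pass, move up to (7,1)
Step 3: enter (7,1), '.' pass, move up to (6,1)
Step 4: enter (6,1), '.' pass, move up to (5,1)
Step 5: enter (5,1), '.' pass, move up to (4,1)
Step 6: enter (4,1), '.' pass, move up to (3,1)
Step 7: enter (3,1), '.' pass, move up to (2,1)
Step 8: enter (2,1), '\' deflects up->left, move left to (2,0)
Step 9: enter (2,0), '.' pass, move left to (2,-1)
Step 10: at (2,-1) — EXIT via left edge, pos 2
Distinct cells visited: 9 (path length 9)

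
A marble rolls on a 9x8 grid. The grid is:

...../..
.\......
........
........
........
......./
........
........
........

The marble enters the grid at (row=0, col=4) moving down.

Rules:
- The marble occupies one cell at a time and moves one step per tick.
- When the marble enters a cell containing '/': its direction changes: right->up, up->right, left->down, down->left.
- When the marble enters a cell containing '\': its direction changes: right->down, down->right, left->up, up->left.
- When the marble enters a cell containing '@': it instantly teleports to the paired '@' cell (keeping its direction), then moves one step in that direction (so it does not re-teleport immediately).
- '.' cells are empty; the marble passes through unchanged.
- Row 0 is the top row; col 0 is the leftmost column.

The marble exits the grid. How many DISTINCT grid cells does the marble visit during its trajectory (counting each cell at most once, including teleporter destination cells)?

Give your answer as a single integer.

Step 1: enter (0,4), '.' pass, move down to (1,4)
Step 2: enter (1,4), '.' pass, move down to (2,4)
Step 3: enter (2,4), '.' pass, move down to (3,4)
Step 4: enter (3,4), '.' pass, move down to (4,4)
Step 5: enter (4,4), '.' pass, move down to (5,4)
Step 6: enter (5,4), '.' pass, move down to (6,4)
Step 7: enter (6,4), '.' pass, move down to (7,4)
Step 8: enter (7,4), '.' pass, move down to (8,4)
Step 9: enter (8,4), '.' pass, move down to (9,4)
Step 10: at (9,4) — EXIT via bottom edge, pos 4
Distinct cells visited: 9 (path length 9)

Answer: 9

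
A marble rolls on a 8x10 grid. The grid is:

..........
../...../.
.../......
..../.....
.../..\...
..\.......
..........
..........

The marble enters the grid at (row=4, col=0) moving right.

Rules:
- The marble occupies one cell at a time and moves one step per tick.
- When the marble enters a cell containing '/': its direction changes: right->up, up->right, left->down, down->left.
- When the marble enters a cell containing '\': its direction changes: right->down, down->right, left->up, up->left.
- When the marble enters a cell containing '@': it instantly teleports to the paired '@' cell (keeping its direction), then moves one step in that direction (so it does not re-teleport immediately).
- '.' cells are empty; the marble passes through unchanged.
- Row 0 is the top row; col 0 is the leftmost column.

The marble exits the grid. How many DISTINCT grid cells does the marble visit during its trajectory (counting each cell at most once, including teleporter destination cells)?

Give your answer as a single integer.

Answer: 12

Derivation:
Step 1: enter (4,0), '.' pass, move right to (4,1)
Step 2: enter (4,1), '.' pass, move right to (4,2)
Step 3: enter (4,2), '.' pass, move right to (4,3)
Step 4: enter (4,3), '/' deflects right->up, move up to (3,3)
Step 5: enter (3,3), '.' pass, move up to (2,3)
Step 6: enter (2,3), '/' deflects up->right, move right to (2,4)
Step 7: enter (2,4), '.' pass, move right to (2,5)
Step 8: enter (2,5), '.' pass, move right to (2,6)
Step 9: enter (2,6), '.' pass, move right to (2,7)
Step 10: enter (2,7), '.' pass, move right to (2,8)
Step 11: enter (2,8), '.' pass, move right to (2,9)
Step 12: enter (2,9), '.' pass, move right to (2,10)
Step 13: at (2,10) — EXIT via right edge, pos 2
Distinct cells visited: 12 (path length 12)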